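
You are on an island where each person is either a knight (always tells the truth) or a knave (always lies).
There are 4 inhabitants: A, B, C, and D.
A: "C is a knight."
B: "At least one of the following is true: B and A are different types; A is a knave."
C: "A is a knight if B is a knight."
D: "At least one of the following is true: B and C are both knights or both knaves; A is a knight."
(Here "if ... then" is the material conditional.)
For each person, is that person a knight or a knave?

Knights: B. Knaves: A, C, and D.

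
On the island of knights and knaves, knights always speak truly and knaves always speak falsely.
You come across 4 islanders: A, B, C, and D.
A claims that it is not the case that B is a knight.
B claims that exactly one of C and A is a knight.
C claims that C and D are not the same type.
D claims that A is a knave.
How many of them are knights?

The unique consistent assignment is A=knight, B=knave, C=knight, D=knave.
That has 2 knights.

2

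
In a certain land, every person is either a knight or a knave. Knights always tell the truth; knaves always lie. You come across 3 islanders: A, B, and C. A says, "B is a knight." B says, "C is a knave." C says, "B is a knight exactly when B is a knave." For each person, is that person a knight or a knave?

Knights: A and B. Knaves: C.

A (knight): "B is a knight" — true. ✓
B (knight): "C is a knave" — true. ✓
C is a knave, and the claim "B is a knight exactly when B is a knave" is indeed false.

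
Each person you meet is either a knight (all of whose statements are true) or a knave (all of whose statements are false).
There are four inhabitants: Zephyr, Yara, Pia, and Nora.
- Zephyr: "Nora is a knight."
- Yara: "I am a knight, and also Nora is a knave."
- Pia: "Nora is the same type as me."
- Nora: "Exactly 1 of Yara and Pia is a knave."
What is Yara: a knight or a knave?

Yara is a knave.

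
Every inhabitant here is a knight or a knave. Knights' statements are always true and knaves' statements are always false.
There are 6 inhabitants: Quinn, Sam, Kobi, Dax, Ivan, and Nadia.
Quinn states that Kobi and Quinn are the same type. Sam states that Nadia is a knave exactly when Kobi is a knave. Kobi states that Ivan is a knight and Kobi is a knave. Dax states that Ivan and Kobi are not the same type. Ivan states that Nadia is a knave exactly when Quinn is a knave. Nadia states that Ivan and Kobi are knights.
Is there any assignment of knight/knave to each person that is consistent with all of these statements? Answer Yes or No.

No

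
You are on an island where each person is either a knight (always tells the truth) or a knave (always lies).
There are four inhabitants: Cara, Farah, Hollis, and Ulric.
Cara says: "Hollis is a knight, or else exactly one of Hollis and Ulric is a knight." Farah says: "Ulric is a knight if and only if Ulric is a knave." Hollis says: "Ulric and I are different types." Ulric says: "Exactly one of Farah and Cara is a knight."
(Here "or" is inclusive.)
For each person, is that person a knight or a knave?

Knights: none. Knaves: Cara, Farah, Hollis, and Ulric.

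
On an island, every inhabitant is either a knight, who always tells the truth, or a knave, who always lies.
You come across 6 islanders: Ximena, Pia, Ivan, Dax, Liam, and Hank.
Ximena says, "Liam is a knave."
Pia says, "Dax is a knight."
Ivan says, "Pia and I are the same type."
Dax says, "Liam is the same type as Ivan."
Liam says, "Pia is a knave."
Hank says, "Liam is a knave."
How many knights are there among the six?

The unique consistent assignment is Ximena=knight, Pia=knight, Ivan=knave, Dax=knight, Liam=knave, Hank=knight.
That has 4 knights.

4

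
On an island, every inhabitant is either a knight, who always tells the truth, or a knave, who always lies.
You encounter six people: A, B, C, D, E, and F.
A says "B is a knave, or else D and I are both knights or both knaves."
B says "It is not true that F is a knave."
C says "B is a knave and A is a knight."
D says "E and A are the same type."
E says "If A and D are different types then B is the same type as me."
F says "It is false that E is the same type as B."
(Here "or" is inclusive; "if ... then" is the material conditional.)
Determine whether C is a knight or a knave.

C is a knave.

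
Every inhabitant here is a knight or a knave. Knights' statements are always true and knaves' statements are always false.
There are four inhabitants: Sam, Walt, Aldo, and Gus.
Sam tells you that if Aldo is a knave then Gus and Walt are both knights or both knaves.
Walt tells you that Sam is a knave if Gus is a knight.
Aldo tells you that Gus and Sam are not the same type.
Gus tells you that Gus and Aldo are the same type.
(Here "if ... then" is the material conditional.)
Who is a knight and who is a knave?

Suppose Sam is a knave. Then Sam's statement "if Aldo is a knave then Gus and Walt are both knights or both knaves" would have to be false. Checking the 8 ways to assign the others, none is consistent with every speaker.
(For instance, with Walt=knight, Aldo=knight, Gus=knave, Sam's claim "if Aldo is a knave then Gus and Walt are both knights or both knaves" comes out true where it would need to be false.)
So Sam must be a knight, making "if Aldo is a knave then Gus and Walt are both knights or both knaves" true. Taking Sam=knight, Walt=knight, Aldo=knight, Gus=knave, each remaining statement checks out:
  Walt (knight): "Sam is a knave if Gus is a knight" — true. ✓
  Aldo (knight): "Gus and Sam are not the same type" — true. ✓
  Gus (knave): "Gus and Aldo are the same type" — false. ✓
This is the unique consistent assignment.

Sam is a knight, Walt is a knight, Aldo is a knight, and Gus is a knave.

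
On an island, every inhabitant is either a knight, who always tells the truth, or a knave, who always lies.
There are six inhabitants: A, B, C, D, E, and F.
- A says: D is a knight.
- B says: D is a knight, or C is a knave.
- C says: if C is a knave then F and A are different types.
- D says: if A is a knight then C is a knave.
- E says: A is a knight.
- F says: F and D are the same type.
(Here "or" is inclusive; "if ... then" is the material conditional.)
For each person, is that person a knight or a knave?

A is a knight; "D is a knight" is true, as required.
B is a knight, and the claim "D is a knight, or C is a knave" is indeed true.
C is a knave; "if C is a knave then F and A are different types" is False, as required.
D is a knight; "if A is a knight then C is a knave" is true, as required.
E (knight): "A is a knight" — true. ✓
F is a knight, and the claim "F and D are the same type" is indeed true.

A is a knight, B is a knight, C is a knave, D is a knight, E is a knight, and F is a knight.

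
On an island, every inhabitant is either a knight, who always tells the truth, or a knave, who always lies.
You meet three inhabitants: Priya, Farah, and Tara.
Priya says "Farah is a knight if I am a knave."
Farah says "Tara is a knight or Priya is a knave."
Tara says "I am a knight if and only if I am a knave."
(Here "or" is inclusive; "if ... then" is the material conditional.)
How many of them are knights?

1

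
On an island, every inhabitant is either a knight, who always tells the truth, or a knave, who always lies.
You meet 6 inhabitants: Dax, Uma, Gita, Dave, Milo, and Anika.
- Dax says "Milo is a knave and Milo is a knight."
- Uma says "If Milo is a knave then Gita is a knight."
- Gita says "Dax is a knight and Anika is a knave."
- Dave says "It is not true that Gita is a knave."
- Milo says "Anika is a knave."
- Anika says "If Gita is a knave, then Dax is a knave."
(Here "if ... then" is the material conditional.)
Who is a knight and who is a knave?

As a knave, Dax's statement "Milo is a knave and Milo is a knight" should be false; it is.
Uma (knave): "if Milo is a knave then Gita is a knight" — false. ✓
Gita is a knave, so "Dax is a knight and Anika is a knave" must be false — and it is.
Dave is a knave; "it is not true that Gita is a knave" is false, as required.
Milo is a knave; "Anika is a knave" is false, as required.
Anika is a knight, and the claim "if Gita is a knave, then Dax is a knave" is indeed True.

Dax is a knave, Uma is a knave, Gita is a knave, Dave is a knave, Milo is a knave, and Anika is a knight.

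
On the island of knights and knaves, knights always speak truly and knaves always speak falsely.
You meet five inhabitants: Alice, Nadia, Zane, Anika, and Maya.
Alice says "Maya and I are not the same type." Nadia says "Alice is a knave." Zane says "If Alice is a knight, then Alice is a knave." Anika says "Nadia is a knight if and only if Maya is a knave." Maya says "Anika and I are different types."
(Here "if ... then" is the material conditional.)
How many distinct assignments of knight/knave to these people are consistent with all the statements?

1

Consistent assignments:
  Alice=knight, Nadia=knave, Zane=knave, Anika=knave, Maya=knave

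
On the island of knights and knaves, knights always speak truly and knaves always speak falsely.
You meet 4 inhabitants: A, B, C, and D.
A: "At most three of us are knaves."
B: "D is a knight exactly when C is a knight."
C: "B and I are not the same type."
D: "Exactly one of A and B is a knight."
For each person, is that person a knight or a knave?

Suppose A is a knave. Then A's statement "at most three of us are knaves" would have to be false. Checking the 8 ways to assign the others, none is consistent with every speaker.
(For instance, with B=knave, C=knave, D=knight, A's claim "at most three of us are knaves" comes out true where it would need to be false.)
So A must be a knight, making "at most three of us are knaves" true. Taking A=knight, B=knave, C=knave, D=knight, each remaining statement checks out:
  B (knave): "D is a knight exactly when C is a knight" — false. ✓
  C (knave): "B and I are not the same type" — false. ✓
  D (knight): "exactly one of A and B is a knight" — true. ✓
This is the unique consistent assignment.

A is a knight, B is a knave, C is a knave, and D is a knight.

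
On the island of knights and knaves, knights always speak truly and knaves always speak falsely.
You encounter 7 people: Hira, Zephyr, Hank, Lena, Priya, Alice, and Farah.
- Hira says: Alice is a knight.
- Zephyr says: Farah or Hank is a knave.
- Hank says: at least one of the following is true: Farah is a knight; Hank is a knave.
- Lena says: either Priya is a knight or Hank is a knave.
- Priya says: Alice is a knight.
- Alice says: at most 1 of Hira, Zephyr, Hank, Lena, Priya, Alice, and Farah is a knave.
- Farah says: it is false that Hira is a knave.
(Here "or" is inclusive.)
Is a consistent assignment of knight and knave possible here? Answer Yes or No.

One consistent assignment: Hira=knight, Zephyr=knave, Hank=knight, Lena=knight, Priya=knight, Alice=knight, Farah=knight.

Yes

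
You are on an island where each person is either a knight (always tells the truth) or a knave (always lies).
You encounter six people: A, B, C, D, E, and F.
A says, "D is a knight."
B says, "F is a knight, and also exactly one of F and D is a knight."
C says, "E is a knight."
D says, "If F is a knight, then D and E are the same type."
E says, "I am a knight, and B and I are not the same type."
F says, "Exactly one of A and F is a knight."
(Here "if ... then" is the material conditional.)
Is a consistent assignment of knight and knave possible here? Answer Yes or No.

Checking all 64 assignments, each has at least one speaker whose statement's truth value contradicts their type.

No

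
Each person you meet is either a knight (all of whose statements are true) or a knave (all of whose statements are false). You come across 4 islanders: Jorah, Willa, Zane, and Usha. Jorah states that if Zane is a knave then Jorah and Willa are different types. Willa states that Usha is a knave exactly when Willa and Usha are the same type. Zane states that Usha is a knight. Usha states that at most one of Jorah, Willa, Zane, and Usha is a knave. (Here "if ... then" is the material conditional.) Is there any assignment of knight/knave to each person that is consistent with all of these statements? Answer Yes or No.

Checking all 16 assignments, each has at least one speaker whose statement's truth value contradicts their type.

No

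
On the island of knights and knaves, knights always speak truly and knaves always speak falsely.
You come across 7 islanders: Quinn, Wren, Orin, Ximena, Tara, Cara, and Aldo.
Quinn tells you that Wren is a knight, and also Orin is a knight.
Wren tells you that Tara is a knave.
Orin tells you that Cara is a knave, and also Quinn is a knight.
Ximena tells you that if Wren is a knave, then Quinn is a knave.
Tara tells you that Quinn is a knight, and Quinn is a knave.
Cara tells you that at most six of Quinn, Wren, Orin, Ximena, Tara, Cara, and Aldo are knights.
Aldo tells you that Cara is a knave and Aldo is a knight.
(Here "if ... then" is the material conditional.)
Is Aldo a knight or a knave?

Aldo is a knave.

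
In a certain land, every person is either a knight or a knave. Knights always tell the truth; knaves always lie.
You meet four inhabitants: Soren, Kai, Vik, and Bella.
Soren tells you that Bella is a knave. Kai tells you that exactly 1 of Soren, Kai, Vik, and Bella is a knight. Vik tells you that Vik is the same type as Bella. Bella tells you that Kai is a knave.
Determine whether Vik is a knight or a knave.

Vik is a knight.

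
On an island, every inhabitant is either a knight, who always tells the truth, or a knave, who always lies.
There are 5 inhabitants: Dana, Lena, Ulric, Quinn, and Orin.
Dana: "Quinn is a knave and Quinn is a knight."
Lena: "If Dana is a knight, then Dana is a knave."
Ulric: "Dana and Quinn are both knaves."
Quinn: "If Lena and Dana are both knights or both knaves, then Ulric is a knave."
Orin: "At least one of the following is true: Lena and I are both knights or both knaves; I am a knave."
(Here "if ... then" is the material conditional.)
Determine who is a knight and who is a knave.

Since Dana is a knave, "Quinn is a knave and Quinn is a knight" needs to be False, which holds.
As a knight, Lena's statement "if Dana is a knight, then Dana is a knave" should be true; it is.
As a knave, Ulric's statement "Dana and Quinn are both knaves" should be False; it is.
As a knight, Quinn's statement "if Lena and Dana are both knights or both knaves, then Ulric is a knave" should be true; it is.
Orin is a knight; "at least one of the following is true: Lena and I are both knights or both knaves; I am a knave" is true, as required.

Knights: Lena, Quinn, and Orin. Knaves: Dana and Ulric.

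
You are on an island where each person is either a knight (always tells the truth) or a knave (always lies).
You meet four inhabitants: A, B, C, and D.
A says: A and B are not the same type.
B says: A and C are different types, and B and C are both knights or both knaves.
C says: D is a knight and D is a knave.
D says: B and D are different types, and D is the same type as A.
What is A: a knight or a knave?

A is a knave.

Consistent assignments: {A=knave, B=knave, C=knave, D=knave}
In every consistent assignment, A is a knave.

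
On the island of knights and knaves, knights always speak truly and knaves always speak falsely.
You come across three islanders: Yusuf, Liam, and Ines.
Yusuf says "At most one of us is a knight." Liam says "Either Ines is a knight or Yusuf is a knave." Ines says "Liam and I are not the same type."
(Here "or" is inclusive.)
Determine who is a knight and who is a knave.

As a knight, Yusuf's statement "at most one of us is a knight" should be True; it is.
Liam is a knave, so "either Ines is a knight or Yusuf is a knave" must be False — and it is.
As a knave, Ines's statement "Liam and I are not the same type" should be False; it is.

Yusuf is a knight, Liam is a knave, and Ines is a knave.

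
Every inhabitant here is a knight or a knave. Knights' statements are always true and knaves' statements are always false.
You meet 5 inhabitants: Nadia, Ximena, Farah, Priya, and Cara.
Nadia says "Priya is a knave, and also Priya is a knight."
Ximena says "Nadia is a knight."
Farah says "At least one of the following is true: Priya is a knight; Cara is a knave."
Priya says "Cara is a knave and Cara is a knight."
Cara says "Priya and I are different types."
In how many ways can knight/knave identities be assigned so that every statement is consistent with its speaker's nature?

Consistent assignments:
  Nadia=knave, Ximena=knave, Farah=knight, Priya=knave, Cara=knave
  Nadia=knave, Ximena=knave, Farah=knave, Priya=knave, Cara=knight

2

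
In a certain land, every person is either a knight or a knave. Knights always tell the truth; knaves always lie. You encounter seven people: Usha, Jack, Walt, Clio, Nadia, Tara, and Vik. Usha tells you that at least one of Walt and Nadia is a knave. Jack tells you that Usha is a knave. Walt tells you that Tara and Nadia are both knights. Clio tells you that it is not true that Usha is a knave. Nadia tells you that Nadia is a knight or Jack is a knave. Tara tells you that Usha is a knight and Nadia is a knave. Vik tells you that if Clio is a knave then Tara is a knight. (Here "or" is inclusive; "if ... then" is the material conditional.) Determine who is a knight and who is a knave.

Knights: Usha, Clio, Nadia, and Vik. Knaves: Jack, Walt, and Tara.

Usha (knight): "at least one of Walt and Nadia is a knave" — True. ✓
Jack (knave): "Usha is a knave" — False. ✓
As a knave, Walt's statement "Tara and Nadia are both knights" should be False; it is.
As a knight, Clio's statement "it is not true that Usha is a knave" should be True; it is.
Since Nadia is a knight, "Nadia is a knight or Jack is a knave" needs to be True, which holds.
Tara is a knave, so "Usha is a knight and Nadia is a knave" must be False — and it is.
Vik is a knight; "if Clio is a knave then Tara is a knight" is True, as required.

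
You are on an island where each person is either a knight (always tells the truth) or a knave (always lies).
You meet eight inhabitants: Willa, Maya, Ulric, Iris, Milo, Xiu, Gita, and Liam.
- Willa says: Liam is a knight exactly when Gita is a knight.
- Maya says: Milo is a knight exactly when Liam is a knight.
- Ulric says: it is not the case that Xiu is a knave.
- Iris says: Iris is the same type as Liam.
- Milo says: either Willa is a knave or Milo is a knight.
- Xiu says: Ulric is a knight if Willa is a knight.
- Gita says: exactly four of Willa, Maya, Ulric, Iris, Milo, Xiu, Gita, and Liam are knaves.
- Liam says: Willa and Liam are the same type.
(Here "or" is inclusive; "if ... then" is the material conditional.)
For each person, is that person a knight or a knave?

Willa (knight): "Liam is a knight exactly when Gita is a knight" — true. ✓
As a knave, Maya's statement "Milo is a knight exactly when Liam is a knight" should be false; it is.
Ulric is a knave, and the claim "it is not the case that Xiu is a knave" is indeed false.
As a knight, Iris's statement "Iris is the same type as Liam" should be true; it is.
As a knave, Milo's statement "either Willa is a knave or Milo is a knight" should be false; it is.
Xiu is a knave, so "Ulric is a knight if Willa is a knight" must be false — and it is.
As a knight, Gita's statement "exactly four of Willa, Maya, Ulric, Iris, Milo, Xiu, Gita, and Liam are knaves" should be true; it is.
Liam is a knight, so "Willa and Liam are the same type" must be true — and it is.

Willa is a knight, Maya is a knave, Ulric is a knave, Iris is a knight, Milo is a knave, Xiu is a knave, Gita is a knight, and Liam is a knight.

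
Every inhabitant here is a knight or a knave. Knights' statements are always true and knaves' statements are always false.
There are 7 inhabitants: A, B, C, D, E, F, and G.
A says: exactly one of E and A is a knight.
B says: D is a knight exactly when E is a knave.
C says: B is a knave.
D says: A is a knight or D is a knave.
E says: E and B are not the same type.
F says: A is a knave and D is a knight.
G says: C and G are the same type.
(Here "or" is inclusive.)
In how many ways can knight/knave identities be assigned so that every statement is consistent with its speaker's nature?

0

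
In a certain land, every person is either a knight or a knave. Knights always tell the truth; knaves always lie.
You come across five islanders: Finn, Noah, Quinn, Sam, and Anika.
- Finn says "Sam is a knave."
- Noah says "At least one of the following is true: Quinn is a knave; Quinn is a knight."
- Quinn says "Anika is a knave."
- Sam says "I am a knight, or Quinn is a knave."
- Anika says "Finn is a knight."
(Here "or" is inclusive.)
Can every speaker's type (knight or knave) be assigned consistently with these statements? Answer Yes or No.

Yes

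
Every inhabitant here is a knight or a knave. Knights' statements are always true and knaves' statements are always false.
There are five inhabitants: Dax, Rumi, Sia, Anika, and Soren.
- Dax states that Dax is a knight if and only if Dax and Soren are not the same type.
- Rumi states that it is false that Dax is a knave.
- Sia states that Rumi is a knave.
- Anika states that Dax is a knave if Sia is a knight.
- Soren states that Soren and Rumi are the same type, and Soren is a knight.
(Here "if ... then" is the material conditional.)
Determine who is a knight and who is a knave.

Dax (knight): "Dax is a knight if and only if Dax and Soren are not the same type" — True. ✓
Rumi is a knight; "it is false that Dax is a knave" is True, as required.
Sia is a knave, and the claim "Rumi is a knave" is indeed false.
Anika is a knight, and the claim "Dax is a knave if Sia is a knight" is indeed True.
Soren is a knave, and the claim "Soren and Rumi are the same type, and Soren is a knight" is indeed false.

Dax is a knight, Rumi is a knight, Sia is a knave, Anika is a knight, and Soren is a knave.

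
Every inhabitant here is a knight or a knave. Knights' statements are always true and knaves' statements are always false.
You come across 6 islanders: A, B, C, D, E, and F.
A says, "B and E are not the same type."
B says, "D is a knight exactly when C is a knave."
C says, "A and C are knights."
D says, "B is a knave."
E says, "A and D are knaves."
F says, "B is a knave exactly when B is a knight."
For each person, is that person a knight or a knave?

A is a knight, B is a knight, C is a knight, D is a knave, E is a knave, and F is a knave.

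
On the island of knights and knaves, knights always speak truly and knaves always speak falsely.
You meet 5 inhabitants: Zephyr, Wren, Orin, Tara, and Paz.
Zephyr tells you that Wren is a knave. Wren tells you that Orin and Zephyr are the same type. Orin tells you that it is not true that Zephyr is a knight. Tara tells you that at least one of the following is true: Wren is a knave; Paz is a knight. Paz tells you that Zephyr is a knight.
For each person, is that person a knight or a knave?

Zephyr is a knight, and the claim "Wren is a knave" is indeed True.
Wren is a knave; "Orin and Zephyr are the same type" is false, as required.
Orin (knave): "it is not true that Zephyr is a knight" — false. ✓
Tara (knight): "at least one of the following is true: Wren is a knave; Paz is a knight" — True. ✓
Paz is a knight, and the claim "Zephyr is a knight" is indeed True.

Zephyr is a knight, Wren is a knave, Orin is a knave, Tara is a knight, and Paz is a knight.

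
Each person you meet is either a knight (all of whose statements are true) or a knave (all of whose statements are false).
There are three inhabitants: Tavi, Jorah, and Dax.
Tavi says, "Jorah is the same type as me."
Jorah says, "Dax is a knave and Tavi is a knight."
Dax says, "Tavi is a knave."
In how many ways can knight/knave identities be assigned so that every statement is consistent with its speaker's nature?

1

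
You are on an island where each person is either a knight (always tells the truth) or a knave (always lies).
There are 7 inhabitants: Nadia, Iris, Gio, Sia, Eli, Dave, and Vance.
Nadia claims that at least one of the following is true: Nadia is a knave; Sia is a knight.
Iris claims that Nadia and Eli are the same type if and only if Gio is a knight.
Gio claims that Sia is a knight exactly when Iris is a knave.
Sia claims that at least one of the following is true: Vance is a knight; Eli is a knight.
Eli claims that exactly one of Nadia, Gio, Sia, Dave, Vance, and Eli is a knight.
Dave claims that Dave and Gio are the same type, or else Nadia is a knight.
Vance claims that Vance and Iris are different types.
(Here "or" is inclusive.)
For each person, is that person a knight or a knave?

Nadia is a knight, Iris is a knave, Gio is a knight, Sia is a knight, Eli is a knave, Dave is a knight, and Vance is a knight.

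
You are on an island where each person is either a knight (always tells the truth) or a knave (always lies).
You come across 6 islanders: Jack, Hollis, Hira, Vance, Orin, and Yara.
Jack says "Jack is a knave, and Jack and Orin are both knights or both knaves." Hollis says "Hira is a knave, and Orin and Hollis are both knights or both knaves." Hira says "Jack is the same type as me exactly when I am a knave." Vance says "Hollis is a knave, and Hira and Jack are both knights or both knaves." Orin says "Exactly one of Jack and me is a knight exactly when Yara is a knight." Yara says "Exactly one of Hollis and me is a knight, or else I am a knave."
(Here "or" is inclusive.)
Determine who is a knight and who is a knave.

Knights: Hira, Orin, and Yara. Knaves: Jack, Hollis, and Vance.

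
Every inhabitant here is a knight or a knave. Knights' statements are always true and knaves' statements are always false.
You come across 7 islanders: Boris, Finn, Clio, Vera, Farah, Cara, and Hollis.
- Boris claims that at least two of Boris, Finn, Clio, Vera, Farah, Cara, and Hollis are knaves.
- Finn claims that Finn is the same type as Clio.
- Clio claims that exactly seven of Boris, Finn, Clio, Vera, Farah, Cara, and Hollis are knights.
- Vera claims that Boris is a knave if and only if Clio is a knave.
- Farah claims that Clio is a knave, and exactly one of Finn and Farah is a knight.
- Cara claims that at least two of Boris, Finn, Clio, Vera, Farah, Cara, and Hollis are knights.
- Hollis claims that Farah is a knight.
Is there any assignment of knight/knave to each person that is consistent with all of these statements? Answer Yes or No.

No

Checking all 128 assignments, each has at least one speaker whose statement's truth value contradicts their type.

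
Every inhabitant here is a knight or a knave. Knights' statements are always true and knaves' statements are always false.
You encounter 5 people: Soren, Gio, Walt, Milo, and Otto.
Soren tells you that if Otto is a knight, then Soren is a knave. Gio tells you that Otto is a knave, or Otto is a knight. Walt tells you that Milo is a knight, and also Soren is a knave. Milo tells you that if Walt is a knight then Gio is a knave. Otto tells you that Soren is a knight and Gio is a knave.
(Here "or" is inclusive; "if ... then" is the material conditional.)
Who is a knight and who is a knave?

Soren is a knight, Gio is a knight, Walt is a knave, Milo is a knight, and Otto is a knave.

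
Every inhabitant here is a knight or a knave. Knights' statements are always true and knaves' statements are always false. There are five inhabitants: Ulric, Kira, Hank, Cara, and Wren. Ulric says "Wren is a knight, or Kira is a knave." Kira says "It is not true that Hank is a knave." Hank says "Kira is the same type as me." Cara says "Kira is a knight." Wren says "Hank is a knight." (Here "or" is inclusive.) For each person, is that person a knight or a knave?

Knights: Ulric, Kira, Hank, Cara, and Wren. Knaves: none.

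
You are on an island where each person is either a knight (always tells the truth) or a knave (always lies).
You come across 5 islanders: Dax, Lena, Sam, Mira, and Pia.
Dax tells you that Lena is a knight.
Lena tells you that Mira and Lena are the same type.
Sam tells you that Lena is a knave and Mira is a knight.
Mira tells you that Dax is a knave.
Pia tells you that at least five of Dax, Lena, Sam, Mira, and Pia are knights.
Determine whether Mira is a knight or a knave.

Mira is a knight.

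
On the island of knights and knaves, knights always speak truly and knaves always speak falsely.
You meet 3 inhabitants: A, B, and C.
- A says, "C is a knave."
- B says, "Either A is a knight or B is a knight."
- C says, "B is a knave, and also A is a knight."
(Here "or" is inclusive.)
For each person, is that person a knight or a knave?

Knights: A and B. Knaves: C.

Suppose A is a knave. Then A's statement "C is a knave" would have to be false. Checking the 4 ways to assign the others, none is consistent with every speaker.
(For instance, with B=knight, C=knave, A's claim "C is a knave" comes out true where it would need to be false.)
So A must be a knight, making "C is a knave" true. Taking A=knight, B=knight, C=knave, each remaining statement checks out:
  B (knight): "either A is a knight or B is a knight" — true. ✓
  C (knave): "B is a knave, and also A is a knight" — false. ✓
This is the unique consistent assignment.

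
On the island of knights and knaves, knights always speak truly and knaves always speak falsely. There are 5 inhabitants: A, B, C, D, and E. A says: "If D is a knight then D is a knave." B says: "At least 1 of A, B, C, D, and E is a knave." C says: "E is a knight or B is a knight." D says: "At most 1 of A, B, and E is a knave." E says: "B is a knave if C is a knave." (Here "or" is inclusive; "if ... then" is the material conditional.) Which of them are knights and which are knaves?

A is a knave, B is a knight, C is a knight, D is a knight, and E is a knight.

Suppose A is a knight. Then A's statement "if D is a knight then D is a knave" would have to be true. Checking the 16 ways to assign the others, none is consistent with every speaker.
(For instance, with B=knight, C=knight, D=knight, E=knight, A's claim "if D is a knight then D is a knave" comes out false where it would need to be true.)
So A must be a knave, making "if D is a knight then D is a knave" false. Taking A=knave, B=knight, C=knight, D=knight, E=knight, each remaining statement checks out:
  B (knight): "at least 1 of A, B, C, D, and E is a knave" — true. ✓
  C (knight): "E is a knight or B is a knight" — true. ✓
  D (knight): "at most 1 of A, B, and E is a knave" — true. ✓
  E (knight): "B is a knave if C is a knave" — true. ✓
This is the unique consistent assignment.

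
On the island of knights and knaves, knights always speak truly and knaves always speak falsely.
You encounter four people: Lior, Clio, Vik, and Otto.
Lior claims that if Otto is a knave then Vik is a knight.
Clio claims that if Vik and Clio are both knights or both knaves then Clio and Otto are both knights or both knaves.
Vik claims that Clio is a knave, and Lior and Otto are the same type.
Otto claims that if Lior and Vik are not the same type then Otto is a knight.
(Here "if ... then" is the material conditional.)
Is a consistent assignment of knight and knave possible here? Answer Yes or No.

Yes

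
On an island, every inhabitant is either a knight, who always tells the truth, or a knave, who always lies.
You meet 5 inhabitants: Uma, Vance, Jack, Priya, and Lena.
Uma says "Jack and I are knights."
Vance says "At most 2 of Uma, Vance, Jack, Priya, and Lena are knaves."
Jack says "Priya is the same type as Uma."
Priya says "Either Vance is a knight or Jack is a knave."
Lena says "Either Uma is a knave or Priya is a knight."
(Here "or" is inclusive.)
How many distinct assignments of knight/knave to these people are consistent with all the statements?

Consistent assignments:
  Uma=knight, Vance=knight, Jack=knight, Priya=knight, Lena=knight
  Uma=knave, Vance=knight, Jack=knave, Priya=knight, Lena=knight
  Uma=knave, Vance=knave, Jack=knight, Priya=knave, Lena=knight
  Uma=knave, Vance=knave, Jack=knave, Priya=knight, Lena=knight

4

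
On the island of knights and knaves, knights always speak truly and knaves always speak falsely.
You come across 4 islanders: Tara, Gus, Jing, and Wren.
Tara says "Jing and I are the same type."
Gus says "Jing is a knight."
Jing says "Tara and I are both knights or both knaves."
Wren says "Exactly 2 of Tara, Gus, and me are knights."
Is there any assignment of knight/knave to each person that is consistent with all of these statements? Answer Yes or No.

No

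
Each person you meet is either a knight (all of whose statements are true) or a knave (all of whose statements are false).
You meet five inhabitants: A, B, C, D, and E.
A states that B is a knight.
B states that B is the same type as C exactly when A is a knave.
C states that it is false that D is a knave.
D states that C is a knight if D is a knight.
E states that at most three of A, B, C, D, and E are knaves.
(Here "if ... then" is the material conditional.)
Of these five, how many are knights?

The unique consistent assignment is A=knave, B=knave, C=knight, D=knight, E=knight.
That has 3 knights.

3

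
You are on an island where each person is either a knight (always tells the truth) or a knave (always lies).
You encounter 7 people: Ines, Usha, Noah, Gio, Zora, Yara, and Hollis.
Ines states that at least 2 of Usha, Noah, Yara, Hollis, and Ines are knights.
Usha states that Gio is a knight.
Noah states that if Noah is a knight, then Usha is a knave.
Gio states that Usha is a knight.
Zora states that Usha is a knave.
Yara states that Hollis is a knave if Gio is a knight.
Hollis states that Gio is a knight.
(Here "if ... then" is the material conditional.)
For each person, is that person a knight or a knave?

Ines is a knight, Usha is a knave, Noah is a knight, Gio is a knave, Zora is a knight, Yara is a knight, and Hollis is a knave.

As a knight, Ines's statement "at least 2 of Usha, Noah, Yara, Hollis, and Ines are knights" should be True; it is.
Usha (knave): "Gio is a knight" — False. ✓
Noah is a knight, so "if Noah is a knight, then Usha is a knave" must be True — and it is.
Gio is a knave; "Usha is a knight" is False, as required.
Zora is a knight, and the claim "Usha is a knave" is indeed True.
Yara is a knight, so "Hollis is a knave if Gio is a knight" must be True — and it is.
Hollis (knave): "Gio is a knight" — False. ✓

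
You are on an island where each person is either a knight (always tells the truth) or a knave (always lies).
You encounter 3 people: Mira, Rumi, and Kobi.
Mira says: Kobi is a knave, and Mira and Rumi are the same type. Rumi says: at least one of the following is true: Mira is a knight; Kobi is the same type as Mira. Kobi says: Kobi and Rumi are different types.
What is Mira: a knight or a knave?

Mira is a knave.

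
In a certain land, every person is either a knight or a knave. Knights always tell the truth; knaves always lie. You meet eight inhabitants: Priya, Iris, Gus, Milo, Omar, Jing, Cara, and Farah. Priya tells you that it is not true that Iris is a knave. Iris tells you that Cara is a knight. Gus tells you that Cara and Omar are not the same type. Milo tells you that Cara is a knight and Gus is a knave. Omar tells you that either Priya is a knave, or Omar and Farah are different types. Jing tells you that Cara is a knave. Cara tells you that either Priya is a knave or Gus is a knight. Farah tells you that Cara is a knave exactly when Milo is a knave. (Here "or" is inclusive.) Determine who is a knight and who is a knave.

As a knight, Priya's statement "it is not true that Iris is a knave" should be true; it is.
Since Iris is a knight, "Cara is a knight" needs to be true, which holds.
Gus (knight): "Cara and Omar are not the same type" — true. ✓
Milo is a knave, and the claim "Cara is a knight and Gus is a knave" is indeed false.
Omar is a knave, so "either Priya is a knave, or Omar and Farah are different types" must be false — and it is.
As a knave, Jing's statement "Cara is a knave" should be false; it is.
Cara is a knight; "either Priya is a knave or Gus is a knight" is true, as required.
Farah is a knave; "Cara is a knave exactly when Milo is a knave" is false, as required.

Priya is a knight, Iris is a knight, Gus is a knight, Milo is a knave, Omar is a knave, Jing is a knave, Cara is a knight, and Farah is a knave.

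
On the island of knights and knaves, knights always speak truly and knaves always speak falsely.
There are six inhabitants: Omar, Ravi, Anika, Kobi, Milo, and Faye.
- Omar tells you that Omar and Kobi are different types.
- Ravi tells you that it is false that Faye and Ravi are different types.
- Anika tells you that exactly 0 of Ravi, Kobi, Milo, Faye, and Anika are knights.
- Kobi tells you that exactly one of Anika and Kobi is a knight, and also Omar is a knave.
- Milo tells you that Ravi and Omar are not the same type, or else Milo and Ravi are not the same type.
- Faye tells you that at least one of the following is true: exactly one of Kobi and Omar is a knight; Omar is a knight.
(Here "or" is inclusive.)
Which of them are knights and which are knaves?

Knights: Omar, Milo, and Faye. Knaves: Ravi, Anika, and Kobi.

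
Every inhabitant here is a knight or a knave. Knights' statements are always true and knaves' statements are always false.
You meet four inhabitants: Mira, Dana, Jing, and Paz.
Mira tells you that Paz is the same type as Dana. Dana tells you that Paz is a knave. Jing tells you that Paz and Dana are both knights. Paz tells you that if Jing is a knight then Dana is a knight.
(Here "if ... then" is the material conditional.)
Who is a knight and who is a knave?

Suppose Mira is a knight. Then Mira's statement "Paz is the same type as Dana" would have to be true. Checking the 8 ways to assign the others, none is consistent with every speaker.
(For instance, with Dana=knave, Jing=knave, Paz=knight, Mira's claim "Paz is the same type as Dana" comes out false where it would need to be true.)
So Mira must be a knave, making "Paz is the same type as Dana" false. Taking Mira=knave, Dana=knave, Jing=knave, Paz=knight, each remaining statement checks out:
  Dana (knave): "Paz is a knave" — false. ✓
  Jing (knave): "Paz and Dana are both knights" — false. ✓
  Paz (knight): "if Jing is a knight then Dana is a knight" — true. ✓
This is the unique consistent assignment.

Mira is a knave, Dana is a knave, Jing is a knave, and Paz is a knight.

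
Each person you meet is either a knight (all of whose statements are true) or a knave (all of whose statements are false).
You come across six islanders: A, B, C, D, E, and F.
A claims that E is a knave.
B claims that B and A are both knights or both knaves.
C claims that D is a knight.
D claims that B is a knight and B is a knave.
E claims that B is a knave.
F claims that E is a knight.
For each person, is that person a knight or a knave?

A is a knight, B is a knight, C is a knave, D is a knave, E is a knave, and F is a knave.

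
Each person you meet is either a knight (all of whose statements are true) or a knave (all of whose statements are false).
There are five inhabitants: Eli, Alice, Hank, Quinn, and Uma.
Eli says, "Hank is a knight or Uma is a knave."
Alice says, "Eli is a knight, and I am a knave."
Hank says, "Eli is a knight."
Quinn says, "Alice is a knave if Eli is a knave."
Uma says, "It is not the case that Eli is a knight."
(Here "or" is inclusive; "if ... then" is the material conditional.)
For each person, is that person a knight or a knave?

Suppose Eli is a knight. Then Eli's statement "Hank is a knight or Uma is a knave" would have to be true. Checking the 16 ways to assign the others, none is consistent with every speaker.
(For instance, with Alice=knave, Hank=knave, Quinn=knight, Uma=knight, Eli's claim "Hank is a knight or Uma is a knave" comes out false where it would need to be true.)
So Eli must be a knave, making "Hank is a knight or Uma is a knave" false. Taking Eli=knave, Alice=knave, Hank=knave, Quinn=knight, Uma=knight, each remaining statement checks out:
  Alice (knave): "Eli is a knight, and I am a knave" — false. ✓
  Hank (knave): "Eli is a knight" — false. ✓
  Quinn (knight): "Alice is a knave if Eli is a knave" — true. ✓
  Uma (knight): "it is not the case that Eli is a knight" — true. ✓
This is the unique consistent assignment.

Eli is a knave, Alice is a knave, Hank is a knave, Quinn is a knight, and Uma is a knight.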